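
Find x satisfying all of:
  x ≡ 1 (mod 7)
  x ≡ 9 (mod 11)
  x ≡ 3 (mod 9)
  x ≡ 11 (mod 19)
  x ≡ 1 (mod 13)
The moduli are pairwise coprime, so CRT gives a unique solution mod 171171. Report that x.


Product of moduli M = 7 · 11 · 9 · 19 · 13 = 171171.
Merge one congruence at a time:
  Start: x ≡ 1 (mod 7).
  Combine with x ≡ 9 (mod 11); new modulus lcm = 77.
    Write x = 1 + 7·t and substitute into x ≡ 9 (mod 11): 7·t ≡ 9 − 1 = 8 (mod 11).
    The inverse of 7 mod 11 is 8 (since 7·8 = 56 = 5·11 + 1), so t ≡ 8·8 = 64 ≡ 9 (mod 11).
    Then x = 1 + 7·9 = 64, valid modulo lcm(7, 11) = 77: x ≡ 64 (mod 77).
  Combine with x ≡ 3 (mod 9); new modulus lcm = 693.
    Write x = 64 + 77·t and substitute into x ≡ 3 (mod 9): 77·t ≡ 3 − 64 = -61 (mod 9).
    Reduce coefficients mod 9: 5·t ≡ 2 (mod 9).
    The inverse of 5 mod 9 is 2 (since 5·2 = 10 = 1·9 + 1), so t ≡ 2·2 = 4 ≡ 4 (mod 9).
    Then x = 64 + 77·4 = 372, valid modulo lcm(77, 9) = 693: x ≡ 372 (mod 693).
  Combine with x ≡ 11 (mod 19); new modulus lcm = 13167.
    Write x = 372 + 693·t and substitute into x ≡ 11 (mod 19): 693·t ≡ 11 − 372 = -361 (mod 19).
    Reduce coefficients mod 19: 9·t ≡ 0 (mod 19).
    The inverse of 9 mod 19 is 17 (since 9·17 = 153 = 8·19 + 1), so t ≡ 17·0 = 0 ≡ 0 (mod 19).
    Then x = 372 + 693·0 = 372, valid modulo lcm(693, 19) = 13167: x ≡ 372 (mod 13167).
  Combine with x ≡ 1 (mod 13); new modulus lcm = 171171.
    Write x = 372 + 13167·t and substitute into x ≡ 1 (mod 13): 13167·t ≡ 1 − 372 = -371 (mod 13).
    Reduce coefficients mod 13: 11·t ≡ 6 (mod 13).
    The inverse of 11 mod 13 is 6 (since 11·6 = 66 = 5·13 + 1), so t ≡ 6·6 = 36 ≡ 10 (mod 13).
    Then x = 372 + 13167·10 = 132042, valid modulo lcm(13167, 13) = 171171: x ≡ 132042 (mod 171171).
Verify against each original: 132042 mod 7 = 1, 132042 mod 11 = 9, 132042 mod 9 = 3, 132042 mod 19 = 11, 132042 mod 13 = 1.

x ≡ 132042 (mod 171171).


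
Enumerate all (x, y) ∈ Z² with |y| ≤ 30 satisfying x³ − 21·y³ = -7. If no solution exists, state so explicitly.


The equation is x³ - 21y³ = -7. For fixed y, x³ = 21·y³ − 7, so a solution requires the RHS to be a perfect cube.
Strategy: iterate y from -30 to 30, compute RHS = 21·y³ − 7, and check whether it is a (positive or negative) perfect cube.
Check small values of y:
  y = 0: RHS = -7 is not a perfect cube.
  y = 1: RHS = 14 is not a perfect cube.
  y = -1: RHS = -28 is not a perfect cube.
  y = 2: RHS = 161 is not a perfect cube.
  y = -2: RHS = -175 is not a perfect cube.
  y = 3: RHS = 560 is not a perfect cube.
  y = -3: RHS = -574 is not a perfect cube.
Continuing the search up to |y| = 30 finds no solutions either.
No (x, y) in the scanned range satisfies the equation.

No integer solutions with |y| ≤ 30.


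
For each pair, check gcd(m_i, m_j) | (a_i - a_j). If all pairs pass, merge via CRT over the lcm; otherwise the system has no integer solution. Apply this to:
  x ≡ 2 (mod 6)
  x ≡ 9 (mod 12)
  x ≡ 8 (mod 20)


Moduli 6, 12, 20 are not pairwise coprime, so CRT works modulo lcm(m_i) when all pairwise compatibility conditions hold.
Pairwise compatibility: gcd(m_i, m_j) must divide a_i - a_j for every pair.
Merge one congruence at a time:
  Start: x ≡ 2 (mod 6).
  Combine with x ≡ 9 (mod 12): gcd(6, 12) = 6, and 9 - 2 = 7 is NOT divisible by 6.
    ⇒ system is inconsistent (no integer solution).

No solution (the system is inconsistent).


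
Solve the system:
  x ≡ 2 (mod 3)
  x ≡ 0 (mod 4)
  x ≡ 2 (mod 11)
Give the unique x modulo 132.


Moduli 3, 4, 11 are pairwise coprime; by CRT there is a unique solution modulo M = 3 · 4 · 11 = 132.
Solve pairwise, accumulating the modulus:
  Start with x ≡ 2 (mod 3).
  Combine with x ≡ 0 (mod 4): since gcd(3, 4) = 1, we get a unique residue mod 12.
    Write x = 2 + 3·t and substitute into x ≡ 0 (mod 4): 3·t ≡ 0 − 2 = -2 (mod 4).
    Reduce coefficients mod 4: 3·t ≡ 2 (mod 4).
    The inverse of 3 mod 4 is 3 (since 3·3 = 9 = 2·4 + 1), so t ≡ 3·2 = 6 ≡ 2 (mod 4).
    Then x = 2 + 3·2 = 8, valid modulo lcm(3, 4) = 12: x ≡ 8 (mod 12).
  Combine with x ≡ 2 (mod 11): since gcd(12, 11) = 1, we get a unique residue mod 132.
    Write x = 8 + 12·t and substitute into x ≡ 2 (mod 11): 12·t ≡ 2 − 8 = -6 (mod 11).
    Reduce coefficients mod 11: 1·t ≡ 5 (mod 11).
    So t ≡ 5 (mod 11).
    Then x = 8 + 12·5 = 68, valid modulo lcm(12, 11) = 132: x ≡ 68 (mod 132).
Verify: 68 mod 3 = 2 ✓, 68 mod 4 = 0 ✓, 68 mod 11 = 2 ✓.

x ≡ 68 (mod 132).


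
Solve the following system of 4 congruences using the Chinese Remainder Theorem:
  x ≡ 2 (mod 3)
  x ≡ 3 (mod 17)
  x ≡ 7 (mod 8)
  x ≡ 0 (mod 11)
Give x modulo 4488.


Product of moduli M = 3 · 17 · 8 · 11 = 4488.
Merge one congruence at a time:
  Start: x ≡ 2 (mod 3).
  Combine with x ≡ 3 (mod 17); new modulus lcm = 51.
    Write x = 2 + 3·t and substitute into x ≡ 3 (mod 17): 3·t ≡ 3 − 2 = 1 (mod 17).
    The inverse of 3 mod 17 is 6 (since 3·6 = 18 = 1·17 + 1), so t ≡ 6·1 = 6 ≡ 6 (mod 17).
    Then x = 2 + 3·6 = 20, valid modulo lcm(3, 17) = 51: x ≡ 20 (mod 51).
  Combine with x ≡ 7 (mod 8); new modulus lcm = 408.
    Write x = 20 + 51·t and substitute into x ≡ 7 (mod 8): 51·t ≡ 7 − 20 = -13 (mod 8).
    Reduce coefficients mod 8: 3·t ≡ 3 (mod 8).
    The inverse of 3 mod 8 is 3 (since 3·3 = 9 = 1·8 + 1), so t ≡ 3·3 = 9 ≡ 1 (mod 8).
    Then x = 20 + 51·1 = 71, valid modulo lcm(51, 8) = 408: x ≡ 71 (mod 408).
  Combine with x ≡ 0 (mod 11); new modulus lcm = 4488.
    Write x = 71 + 408·t and substitute into x ≡ 0 (mod 11): 408·t ≡ 0 − 71 = -71 (mod 11).
    Reduce coefficients mod 11: 1·t ≡ 6 (mod 11).
    So t ≡ 6 (mod 11).
    Then x = 71 + 408·6 = 2519, valid modulo lcm(408, 11) = 4488: x ≡ 2519 (mod 4488).
Verify against each original: 2519 mod 3 = 2, 2519 mod 17 = 3, 2519 mod 8 = 7, 2519 mod 11 = 0.

x ≡ 2519 (mod 4488).


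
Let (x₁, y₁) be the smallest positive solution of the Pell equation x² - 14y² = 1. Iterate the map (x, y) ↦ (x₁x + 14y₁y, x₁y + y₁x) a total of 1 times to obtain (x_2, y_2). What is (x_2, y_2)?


Step 1: Find the fundamental solution (x₁, y₁) of x² - 14y² = 1.
  Expand √14 as a continued fraction. a₀ = ⌊√14⌋ = 3; iterate m_{k+1} = d_k·a_k − m_k, d_{k+1} = (14 − m_{k+1}²)/d_k, a_{k+1} = ⌊(a₀ + m_{k+1})/d_{k+1}⌋ (starting m₀ = 0, d₀ = 1), with convergents p_k = a_k·p_{k-1} + p_{k-2}, q_k = a_k·q_{k-1} + q_{k-2} (p₋₁ = 1, q₋₁ = 0):
  k = 0: a₀ = 3; p₀/q₀ = 3/1; p₀² − 14·q₀² = 9 − 14 = -5.
  k = 1: m = 3, d = 5, a = ⌊(3 + 3)/5⌋ = 1; p/q = (1·3 + 1)/(1·1 + 0) = 4/1; p² − 14·q² = 16 − 14 = 2.
  k = 2: m = 2, d = 2, a = ⌊(3 + 2)/2⌋ = 2; p/q = (2·4 + 3)/(2·1 + 1) = 11/3; p² − 14·q² = 121 − 126 = -5.
  k = 3: m = 2, d = 5, a = ⌊(3 + 2)/5⌋ = 1; p/q = (1·11 + 4)/(1·3 + 1) = 15/4; p² − 14·q² = 225 − 224 = 1.
  The first convergent with p² − 14·q² = 1 gives the fundamental solution (x₁, y₁) = (15, 4).
Step 2: Apply the recurrence (x_{n+1}, y_{n+1}) = (x₁x_n + 14y₁y_n, x₁y_n + y₁x_n) repeatedly.
  From (x_1, y_1) = (15, 4): x_2 = 15·15 + 14·4·4 = 449; y_2 = 15·4 + 4·15 = 120.
Step 3: Verify x_2² - 14·y_2² = 201601 - 201600 = 1 (should be 1). ✓

(x_1, y_1) = (15, 4); (x_2, y_2) = (449, 120).


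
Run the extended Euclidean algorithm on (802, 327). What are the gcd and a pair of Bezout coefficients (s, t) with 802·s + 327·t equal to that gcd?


Euclidean algorithm on (802, 327) — divide until remainder is 0:
  802 = 2 · 327 + 148
  327 = 2 · 148 + 31
  148 = 4 · 31 + 24
  31 = 1 · 24 + 7
  24 = 3 · 7 + 3
  7 = 2 · 3 + 1
  3 = 3 · 1 + 0
gcd(802, 327) = 1.
Track Bezout coefficients alongside the remainders: start with r₀ = 802 = a·1 + b·0 (s = 1, t = 0) and r₁ = 327 = a·0 + b·1 (s = 0, t = 1); each new remainder r_{k+1} = r_{k-1} − q_k·r_k inherits s_{k+1} = s_{k-1} − q_k·s_k, t_{k+1} = t_{k-1} − q_k·t_k, so r_k = a·s_k + b·t_k at every step:
  q = 2: r = 148, s = 1 − 2·0 = 1, t = 0 − 2·1 = -2  (check: 802·1 + 327·(-2) = 148)
  q = 2: r = 31, s = 0 − 2·1 = -2, t = 1 − 2·(-2) = 5  (check: 802·(-2) + 327·5 = 31)
  q = 4: r = 24, s = 1 − 4·(-2) = 9, t = -2 − 4·5 = -22  (check: 802·9 + 327·(-22) = 24)
  q = 1: r = 7, s = -2 − 1·9 = -11, t = 5 − 1·(-22) = 27  (check: 802·(-11) + 327·27 = 7)
  q = 3: r = 3, s = 9 − 3·(-11) = 42, t = -22 − 3·27 = -103  (check: 802·42 + 327·(-103) = 3)
  q = 2: r = 1, s = -11 − 2·42 = -95, t = 27 − 2·(-103) = 233  (check: 802·(-95) + 327·233 = 1)
The row with r = 1 (the gcd) gives the Bezout coefficients s = -95, t = 233.
Result: 802 · (-95) + 327 · (233) = 1.

gcd(802, 327) = 1; s = -95, t = 233 (check: 802·(-95) + 327·233 = 1).


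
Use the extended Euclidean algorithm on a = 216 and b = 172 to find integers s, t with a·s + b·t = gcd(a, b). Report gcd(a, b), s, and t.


Euclidean algorithm on (216, 172) — divide until remainder is 0:
  216 = 1 · 172 + 44
  172 = 3 · 44 + 40
  44 = 1 · 40 + 4
  40 = 10 · 4 + 0
gcd(216, 172) = 4.
Track Bezout coefficients alongside the remainders: start with r₀ = 216 = a·1 + b·0 (s = 1, t = 0) and r₁ = 172 = a·0 + b·1 (s = 0, t = 1); each new remainder r_{k+1} = r_{k-1} − q_k·r_k inherits s_{k+1} = s_{k-1} − q_k·s_k, t_{k+1} = t_{k-1} − q_k·t_k, so r_k = a·s_k + b·t_k at every step:
  q = 1: r = 44, s = 1 − 1·0 = 1, t = 0 − 1·1 = -1  (check: 216·1 + 172·(-1) = 44)
  q = 3: r = 40, s = 0 − 3·1 = -3, t = 1 − 3·(-1) = 4  (check: 216·(-3) + 172·4 = 40)
  q = 1: r = 4, s = 1 − 1·(-3) = 4, t = -1 − 1·4 = -5  (check: 216·4 + 172·(-5) = 4)
The row with r = 4 (the gcd) gives the Bezout coefficients s = 4, t = -5.
Result: 216 · (4) + 172 · (-5) = 4.

gcd(216, 172) = 4; s = 4, t = -5 (check: 216·4 + 172·(-5) = 4).


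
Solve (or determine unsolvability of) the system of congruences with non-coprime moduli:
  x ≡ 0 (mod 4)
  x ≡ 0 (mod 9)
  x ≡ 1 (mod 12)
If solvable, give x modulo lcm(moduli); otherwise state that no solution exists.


Moduli 4, 9, 12 are not pairwise coprime, so CRT works modulo lcm(m_i) when all pairwise compatibility conditions hold.
Pairwise compatibility: gcd(m_i, m_j) must divide a_i - a_j for every pair.
Merge one congruence at a time:
  Start: x ≡ 0 (mod 4).
  Combine with x ≡ 0 (mod 9): gcd(4, 9) = 1; 0 - 0 = 0, which IS divisible by 1, so compatible.
    Write x = 0 + 4·t and substitute into x ≡ 0 (mod 9): 4·t ≡ 0 − 0 = 0 (mod 9).
    The inverse of 4 mod 9 is 7 (since 4·7 = 28 = 3·9 + 1), so t ≡ 7·0 = 0 ≡ 0 (mod 9).
    Then x = 0 + 4·0 = 0, valid modulo lcm(4, 9) = 36: x ≡ 0 (mod 36).
  Combine with x ≡ 1 (mod 12): gcd(36, 12) = 12, and 1 - 0 = 1 is NOT divisible by 12.
    ⇒ system is inconsistent (no integer solution).

No solution (the system is inconsistent).


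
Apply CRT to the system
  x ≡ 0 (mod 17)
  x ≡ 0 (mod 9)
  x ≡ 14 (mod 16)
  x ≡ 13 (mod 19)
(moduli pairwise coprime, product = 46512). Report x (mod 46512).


Product of moduli M = 17 · 9 · 16 · 19 = 46512.
Merge one congruence at a time:
  Start: x ≡ 0 (mod 17).
  Combine with x ≡ 0 (mod 9); new modulus lcm = 153.
    Write x = 0 + 17·t and substitute into x ≡ 0 (mod 9): 17·t ≡ 0 − 0 = 0 (mod 9).
    Reduce coefficients mod 9: 8·t ≡ 0 (mod 9).
    The inverse of 8 mod 9 is 8 (since 8·8 = 64 = 7·9 + 1), so t ≡ 8·0 = 0 ≡ 0 (mod 9).
    Then x = 0 + 17·0 = 0, valid modulo lcm(17, 9) = 153: x ≡ 0 (mod 153).
  Combine with x ≡ 14 (mod 16); new modulus lcm = 2448.
    Write x = 0 + 153·t and substitute into x ≡ 14 (mod 16): 153·t ≡ 14 − 0 = 14 (mod 16).
    Reduce coefficients mod 16: 9·t ≡ 14 (mod 16).
    The inverse of 9 mod 16 is 9 (since 9·9 = 81 = 5·16 + 1), so t ≡ 9·14 = 126 ≡ 14 (mod 16).
    Then x = 0 + 153·14 = 2142, valid modulo lcm(153, 16) = 2448: x ≡ 2142 (mod 2448).
  Combine with x ≡ 13 (mod 19); new modulus lcm = 46512.
    Write x = 2142 + 2448·t and substitute into x ≡ 13 (mod 19): 2448·t ≡ 13 − 2142 = -2129 (mod 19).
    Reduce coefficients mod 19: 16·t ≡ 18 (mod 19).
    The inverse of 16 mod 19 is 6 (since 16·6 = 96 = 5·19 + 1), so t ≡ 6·18 = 108 ≡ 13 (mod 19).
    Then x = 2142 + 2448·13 = 33966, valid modulo lcm(2448, 19) = 46512: x ≡ 33966 (mod 46512).
Verify against each original: 33966 mod 17 = 0, 33966 mod 9 = 0, 33966 mod 16 = 14, 33966 mod 19 = 13.

x ≡ 33966 (mod 46512).


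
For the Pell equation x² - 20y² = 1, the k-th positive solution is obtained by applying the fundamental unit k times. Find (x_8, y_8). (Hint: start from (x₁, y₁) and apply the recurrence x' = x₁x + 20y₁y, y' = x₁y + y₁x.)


Step 1: Find the fundamental solution (x₁, y₁) of x² - 20y² = 1.
  Expand √20 as a continued fraction. a₀ = ⌊√20⌋ = 4; iterate m_{k+1} = d_k·a_k − m_k, d_{k+1} = (20 − m_{k+1}²)/d_k, a_{k+1} = ⌊(a₀ + m_{k+1})/d_{k+1}⌋ (starting m₀ = 0, d₀ = 1), with convergents p_k = a_k·p_{k-1} + p_{k-2}, q_k = a_k·q_{k-1} + q_{k-2} (p₋₁ = 1, q₋₁ = 0):
  k = 0: a₀ = 4; p₀/q₀ = 4/1; p₀² − 20·q₀² = 16 − 20 = -4.
  k = 1: m = 4, d = 4, a = ⌊(4 + 4)/4⌋ = 2; p/q = (2·4 + 1)/(2·1 + 0) = 9/2; p² − 20·q² = 81 − 80 = 1.
  The first convergent with p² − 20·q² = 1 gives the fundamental solution (x₁, y₁) = (9, 2).
Step 2: Apply the recurrence (x_{n+1}, y_{n+1}) = (x₁x_n + 20y₁y_n, x₁y_n + y₁x_n) repeatedly.
  From (x_1, y_1) = (9, 2): x_2 = 9·9 + 20·2·2 = 161; y_2 = 9·2 + 2·9 = 36.
  From (x_2, y_2) = (161, 36): x_3 = 9·161 + 20·2·36 = 2889; y_3 = 9·36 + 2·161 = 646.
  From (x_3, y_3) = (2889, 646): x_4 = 9·2889 + 20·2·646 = 51841; y_4 = 9·646 + 2·2889 = 11592.
  From (x_4, y_4) = (51841, 11592): x_5 = 9·51841 + 20·2·11592 = 930249; y_5 = 9·11592 + 2·51841 = 208010.
  From (x_5, y_5) = (930249, 208010): x_6 = 9·930249 + 20·2·208010 = 16692641; y_6 = 9·208010 + 2·930249 = 3732588.
  From (x_6, y_6) = (16692641, 3732588): x_7 = 9·16692641 + 20·2·3732588 = 299537289; y_7 = 9·3732588 + 2·16692641 = 66978574.
  From (x_7, y_7) = (299537289, 66978574): x_8 = 9·299537289 + 20·2·66978574 = 5374978561; y_8 = 9·66978574 + 2·299537289 = 1201881744.
Step 3: Verify x_8² - 20·y_8² = 28890394531209630721 - 28890394531209630720 = 1 (should be 1). ✓

(x_1, y_1) = (9, 2); (x_8, y_8) = (5374978561, 1201881744).


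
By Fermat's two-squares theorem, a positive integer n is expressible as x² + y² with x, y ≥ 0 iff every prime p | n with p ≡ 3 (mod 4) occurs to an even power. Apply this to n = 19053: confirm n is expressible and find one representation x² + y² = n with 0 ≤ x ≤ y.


Step 1: Factor n = 19053 = 3^2 · 29 · 73.
Step 2: Check the mod-4 condition on each prime factor: 3 ≡ 3 (mod 4), exponent 2 (must be even); 29 ≡ 1 (mod 4), exponent 1; 73 ≡ 1 (mod 4), exponent 1.
All primes ≡ 3 (mod 4) appear to even exponent (or don't appear), so by the two-squares theorem n IS expressible as a sum of two squares.
Step 3: Build a representation. Group n = k² · m with k = 3 and m = 29 · 73 = 2117 (a product of primes ≡ 1 (mod 4)); a representation of m scales to one of n via (k·x)² + (k·y)² = k²(x² + y²). Each prime p ≡ 1 (mod 4) is itself a sum of two squares; find a² by testing p − a² for a perfect square:
  29: 29 − 1² = 28, 29 − 2² = 25 = 5² ⇒ 29 = 2² + 5².
  73: 73 − 1² = 72, 73 − 2² = 69, 73 − 3² = 64 = 8² ⇒ 73 = 3² + 8².
  Combine using the Brahmagupta–Fibonacci identity (a² + b²)(c² + d²) = (ac − bd)² + (ad + bc)² = (ac + bd)² + (ad − bc)²:
  29 · 73 = 2117: from (2² + 5²)(3² + 8²), take (2·3 − 5·8, 2·8 + 5·3) = (6 − 40, 16 + 15) = (-34, 31); dropping signs (only squares matter) gives (34, 31); check 34² + 31² = 1156 + 961 = 2117 ✓.
  Scale by k = 3: (3·34, 3·31) = (102, 93).
Step 4: Order so x ≤ y and verify: 93² + 102² = 8649 + 10404 = 19053 = n. ✓

n = 19053 = 93² + 102² (one valid representation with x ≤ y).


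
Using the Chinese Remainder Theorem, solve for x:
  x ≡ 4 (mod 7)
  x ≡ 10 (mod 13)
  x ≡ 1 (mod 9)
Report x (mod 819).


Moduli 7, 13, 9 are pairwise coprime; by CRT there is a unique solution modulo M = 7 · 13 · 9 = 819.
Solve pairwise, accumulating the modulus:
  Start with x ≡ 4 (mod 7).
  Combine with x ≡ 10 (mod 13): since gcd(7, 13) = 1, we get a unique residue mod 91.
    Write x = 4 + 7·t and substitute into x ≡ 10 (mod 13): 7·t ≡ 10 − 4 = 6 (mod 13).
    The inverse of 7 mod 13 is 2 (since 7·2 = 14 = 1·13 + 1), so t ≡ 2·6 = 12 ≡ 12 (mod 13).
    Then x = 4 + 7·12 = 88, valid modulo lcm(7, 13) = 91: x ≡ 88 (mod 91).
  Combine with x ≡ 1 (mod 9): since gcd(91, 9) = 1, we get a unique residue mod 819.
    Write x = 88 + 91·t and substitute into x ≡ 1 (mod 9): 91·t ≡ 1 − 88 = -87 (mod 9).
    Reduce coefficients mod 9: 1·t ≡ 3 (mod 9).
    So t ≡ 3 (mod 9).
    Then x = 88 + 91·3 = 361, valid modulo lcm(91, 9) = 819: x ≡ 361 (mod 819).
Verify: 361 mod 7 = 4 ✓, 361 mod 13 = 10 ✓, 361 mod 9 = 1 ✓.

x ≡ 361 (mod 819).


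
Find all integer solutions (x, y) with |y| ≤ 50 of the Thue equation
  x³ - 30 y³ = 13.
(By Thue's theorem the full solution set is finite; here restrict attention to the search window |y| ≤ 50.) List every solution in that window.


The equation is x³ - 30y³ = 13. For fixed y, x³ = 30·y³ + 13, so a solution requires the RHS to be a perfect cube.
Strategy: iterate y from -50 to 50, compute RHS = 30·y³ + 13, and check whether it is a (positive or negative) perfect cube.
Check small values of y:
  y = 0: RHS = 13 is not a perfect cube.
  y = 1: RHS = 43 is not a perfect cube.
  y = -1: RHS = -17 is not a perfect cube.
  y = 2: RHS = 253 is not a perfect cube.
  y = -2: RHS = -227 is not a perfect cube.
  y = 3: RHS = 823 is not a perfect cube.
  y = -3: RHS = -797 is not a perfect cube.
Continuing the search up to |y| = 50 finds no solutions either.
No (x, y) in the scanned range satisfies the equation.

No integer solutions with |y| ≤ 50.


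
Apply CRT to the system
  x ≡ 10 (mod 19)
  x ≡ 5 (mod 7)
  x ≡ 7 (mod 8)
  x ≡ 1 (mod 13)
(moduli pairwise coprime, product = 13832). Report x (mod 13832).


Product of moduli M = 19 · 7 · 8 · 13 = 13832.
Merge one congruence at a time:
  Start: x ≡ 10 (mod 19).
  Combine with x ≡ 5 (mod 7); new modulus lcm = 133.
    Write x = 10 + 19·t and substitute into x ≡ 5 (mod 7): 19·t ≡ 5 − 10 = -5 (mod 7).
    Reduce coefficients mod 7: 5·t ≡ 2 (mod 7).
    The inverse of 5 mod 7 is 3 (since 5·3 = 15 = 2·7 + 1), so t ≡ 3·2 = 6 ≡ 6 (mod 7).
    Then x = 10 + 19·6 = 124, valid modulo lcm(19, 7) = 133: x ≡ 124 (mod 133).
  Combine with x ≡ 7 (mod 8); new modulus lcm = 1064.
    Write x = 124 + 133·t and substitute into x ≡ 7 (mod 8): 133·t ≡ 7 − 124 = -117 (mod 8).
    Reduce coefficients mod 8: 5·t ≡ 3 (mod 8).
    The inverse of 5 mod 8 is 5 (since 5·5 = 25 = 3·8 + 1), so t ≡ 5·3 = 15 ≡ 7 (mod 8).
    Then x = 124 + 133·7 = 1055, valid modulo lcm(133, 8) = 1064: x ≡ 1055 (mod 1064).
  Combine with x ≡ 1 (mod 13); new modulus lcm = 13832.
    Write x = 1055 + 1064·t and substitute into x ≡ 1 (mod 13): 1064·t ≡ 1 − 1055 = -1054 (mod 13).
    Reduce coefficients mod 13: 11·t ≡ 12 (mod 13).
    The inverse of 11 mod 13 is 6 (since 11·6 = 66 = 5·13 + 1), so t ≡ 6·12 = 72 ≡ 7 (mod 13).
    Then x = 1055 + 1064·7 = 8503, valid modulo lcm(1064, 13) = 13832: x ≡ 8503 (mod 13832).
Verify against each original: 8503 mod 19 = 10, 8503 mod 7 = 5, 8503 mod 8 = 7, 8503 mod 13 = 1.

x ≡ 8503 (mod 13832).


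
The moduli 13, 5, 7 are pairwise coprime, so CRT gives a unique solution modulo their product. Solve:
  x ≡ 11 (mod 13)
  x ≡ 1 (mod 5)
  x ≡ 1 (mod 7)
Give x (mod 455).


Moduli 13, 5, 7 are pairwise coprime; by CRT there is a unique solution modulo M = 13 · 5 · 7 = 455.
Solve pairwise, accumulating the modulus:
  Start with x ≡ 11 (mod 13).
  Combine with x ≡ 1 (mod 5): since gcd(13, 5) = 1, we get a unique residue mod 65.
    Write x = 11 + 13·t and substitute into x ≡ 1 (mod 5): 13·t ≡ 1 − 11 = -10 (mod 5).
    Reduce coefficients mod 5: 3·t ≡ 0 (mod 5).
    The inverse of 3 mod 5 is 2 (since 3·2 = 6 = 1·5 + 1), so t ≡ 2·0 = 0 ≡ 0 (mod 5).
    Then x = 11 + 13·0 = 11, valid modulo lcm(13, 5) = 65: x ≡ 11 (mod 65).
  Combine with x ≡ 1 (mod 7): since gcd(65, 7) = 1, we get a unique residue mod 455.
    Write x = 11 + 65·t and substitute into x ≡ 1 (mod 7): 65·t ≡ 1 − 11 = -10 (mod 7).
    Reduce coefficients mod 7: 2·t ≡ 4 (mod 7).
    The inverse of 2 mod 7 is 4 (since 2·4 = 8 = 1·7 + 1), so t ≡ 4·4 = 16 ≡ 2 (mod 7).
    Then x = 11 + 65·2 = 141, valid modulo lcm(65, 7) = 455: x ≡ 141 (mod 455).
Verify: 141 mod 13 = 11 ✓, 141 mod 5 = 1 ✓, 141 mod 7 = 1 ✓.

x ≡ 141 (mod 455).


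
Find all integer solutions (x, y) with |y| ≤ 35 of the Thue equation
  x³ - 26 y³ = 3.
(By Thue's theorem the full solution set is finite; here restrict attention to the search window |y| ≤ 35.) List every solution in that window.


The equation is x³ - 26y³ = 3. For fixed y, x³ = 26·y³ + 3, so a solution requires the RHS to be a perfect cube.
Strategy: iterate y from -35 to 35, compute RHS = 26·y³ + 3, and check whether it is a (positive or negative) perfect cube.
Check small values of y:
  y = 0: RHS = 3 is not a perfect cube.
  y = 1: RHS = 29 is not a perfect cube.
  y = -1: RHS = -23 is not a perfect cube.
  y = 2: RHS = 211 is not a perfect cube.
  y = -2: RHS = -205 is not a perfect cube.
  y = 3: RHS = 705 is not a perfect cube.
  y = -3: RHS = -699 is not a perfect cube.
Continuing the search up to |y| = 35 finds no solutions either.
No (x, y) in the scanned range satisfies the equation.

No integer solutions with |y| ≤ 35.


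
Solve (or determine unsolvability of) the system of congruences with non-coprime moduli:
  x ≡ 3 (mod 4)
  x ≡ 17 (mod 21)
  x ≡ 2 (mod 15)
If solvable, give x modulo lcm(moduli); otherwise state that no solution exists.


Moduli 4, 21, 15 are not pairwise coprime, so CRT works modulo lcm(m_i) when all pairwise compatibility conditions hold.
Pairwise compatibility: gcd(m_i, m_j) must divide a_i - a_j for every pair.
Merge one congruence at a time:
  Start: x ≡ 3 (mod 4).
  Combine with x ≡ 17 (mod 21): gcd(4, 21) = 1; 17 - 3 = 14, which IS divisible by 1, so compatible.
    Write x = 3 + 4·t and substitute into x ≡ 17 (mod 21): 4·t ≡ 17 − 3 = 14 (mod 21).
    The inverse of 4 mod 21 is 16 (since 4·16 = 64 = 3·21 + 1), so t ≡ 16·14 = 224 ≡ 14 (mod 21).
    Then x = 3 + 4·14 = 59, valid modulo lcm(4, 21) = 84: x ≡ 59 (mod 84).
  Combine with x ≡ 2 (mod 15): gcd(84, 15) = 3; 2 - 59 = -57, which IS divisible by 3, so compatible.
    Write x = 59 + 84·t and substitute into x ≡ 2 (mod 15): 84·t ≡ 2 − 59 = -57 (mod 15).
    Divide the congruence (and modulus) by g = 3: 28·t ≡ -19 (mod 5).
    Reduce coefficients mod 5: 3·t ≡ 1 (mod 5).
    The inverse of 3 mod 5 is 2 (since 3·2 = 6 = 1·5 + 1), so t ≡ 2·1 = 2 ≡ 2 (mod 5).
    Then x = 59 + 84·2 = 227, valid modulo lcm(84, 15) = 420: x ≡ 227 (mod 420).
Verify: 227 mod 4 = 3, 227 mod 21 = 17, 227 mod 15 = 2.

x ≡ 227 (mod 420).


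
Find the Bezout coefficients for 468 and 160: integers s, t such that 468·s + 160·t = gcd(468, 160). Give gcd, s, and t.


Euclidean algorithm on (468, 160) — divide until remainder is 0:
  468 = 2 · 160 + 148
  160 = 1 · 148 + 12
  148 = 12 · 12 + 4
  12 = 3 · 4 + 0
gcd(468, 160) = 4.
Track Bezout coefficients alongside the remainders: start with r₀ = 468 = a·1 + b·0 (s = 1, t = 0) and r₁ = 160 = a·0 + b·1 (s = 0, t = 1); each new remainder r_{k+1} = r_{k-1} − q_k·r_k inherits s_{k+1} = s_{k-1} − q_k·s_k, t_{k+1} = t_{k-1} − q_k·t_k, so r_k = a·s_k + b·t_k at every step:
  q = 2: r = 148, s = 1 − 2·0 = 1, t = 0 − 2·1 = -2  (check: 468·1 + 160·(-2) = 148)
  q = 1: r = 12, s = 0 − 1·1 = -1, t = 1 − 1·(-2) = 3  (check: 468·(-1) + 160·3 = 12)
  q = 12: r = 4, s = 1 − 12·(-1) = 13, t = -2 − 12·3 = -38  (check: 468·13 + 160·(-38) = 4)
The row with r = 4 (the gcd) gives the Bezout coefficients s = 13, t = -38.
Result: 468 · (13) + 160 · (-38) = 4.

gcd(468, 160) = 4; s = 13, t = -38 (check: 468·13 + 160·(-38) = 4).


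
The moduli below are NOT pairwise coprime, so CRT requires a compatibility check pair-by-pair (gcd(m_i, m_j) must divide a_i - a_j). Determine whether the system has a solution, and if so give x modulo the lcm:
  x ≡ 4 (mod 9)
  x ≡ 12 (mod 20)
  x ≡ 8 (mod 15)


Moduli 9, 20, 15 are not pairwise coprime, so CRT works modulo lcm(m_i) when all pairwise compatibility conditions hold.
Pairwise compatibility: gcd(m_i, m_j) must divide a_i - a_j for every pair.
Merge one congruence at a time:
  Start: x ≡ 4 (mod 9).
  Combine with x ≡ 12 (mod 20): gcd(9, 20) = 1; 12 - 4 = 8, which IS divisible by 1, so compatible.
    Write x = 4 + 9·t and substitute into x ≡ 12 (mod 20): 9·t ≡ 12 − 4 = 8 (mod 20).
    The inverse of 9 mod 20 is 9 (since 9·9 = 81 = 4·20 + 1), so t ≡ 9·8 = 72 ≡ 12 (mod 20).
    Then x = 4 + 9·12 = 112, valid modulo lcm(9, 20) = 180: x ≡ 112 (mod 180).
  Combine with x ≡ 8 (mod 15): gcd(180, 15) = 15, and 8 - 112 = -104 is NOT divisible by 15.
    ⇒ system is inconsistent (no integer solution).

No solution (the system is inconsistent).


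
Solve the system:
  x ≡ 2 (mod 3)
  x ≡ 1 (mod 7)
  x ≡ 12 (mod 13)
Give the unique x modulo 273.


Moduli 3, 7, 13 are pairwise coprime; by CRT there is a unique solution modulo M = 3 · 7 · 13 = 273.
Solve pairwise, accumulating the modulus:
  Start with x ≡ 2 (mod 3).
  Combine with x ≡ 1 (mod 7): since gcd(3, 7) = 1, we get a unique residue mod 21.
    Write x = 2 + 3·t and substitute into x ≡ 1 (mod 7): 3·t ≡ 1 − 2 = -1 (mod 7).
    Reduce coefficients mod 7: 3·t ≡ 6 (mod 7).
    The inverse of 3 mod 7 is 5 (since 3·5 = 15 = 2·7 + 1), so t ≡ 5·6 = 30 ≡ 2 (mod 7).
    Then x = 2 + 3·2 = 8, valid modulo lcm(3, 7) = 21: x ≡ 8 (mod 21).
  Combine with x ≡ 12 (mod 13): since gcd(21, 13) = 1, we get a unique residue mod 273.
    Write x = 8 + 21·t and substitute into x ≡ 12 (mod 13): 21·t ≡ 12 − 8 = 4 (mod 13).
    Reduce coefficients mod 13: 8·t ≡ 4 (mod 13).
    The inverse of 8 mod 13 is 5 (since 8·5 = 40 = 3·13 + 1), so t ≡ 5·4 = 20 ≡ 7 (mod 13).
    Then x = 8 + 21·7 = 155, valid modulo lcm(21, 13) = 273: x ≡ 155 (mod 273).
Verify: 155 mod 3 = 2 ✓, 155 mod 7 = 1 ✓, 155 mod 13 = 12 ✓.

x ≡ 155 (mod 273).


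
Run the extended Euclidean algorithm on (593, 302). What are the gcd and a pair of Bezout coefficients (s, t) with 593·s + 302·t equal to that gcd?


Euclidean algorithm on (593, 302) — divide until remainder is 0:
  593 = 1 · 302 + 291
  302 = 1 · 291 + 11
  291 = 26 · 11 + 5
  11 = 2 · 5 + 1
  5 = 5 · 1 + 0
gcd(593, 302) = 1.
Track Bezout coefficients alongside the remainders: start with r₀ = 593 = a·1 + b·0 (s = 1, t = 0) and r₁ = 302 = a·0 + b·1 (s = 0, t = 1); each new remainder r_{k+1} = r_{k-1} − q_k·r_k inherits s_{k+1} = s_{k-1} − q_k·s_k, t_{k+1} = t_{k-1} − q_k·t_k, so r_k = a·s_k + b·t_k at every step:
  q = 1: r = 291, s = 1 − 1·0 = 1, t = 0 − 1·1 = -1  (check: 593·1 + 302·(-1) = 291)
  q = 1: r = 11, s = 0 − 1·1 = -1, t = 1 − 1·(-1) = 2  (check: 593·(-1) + 302·2 = 11)
  q = 26: r = 5, s = 1 − 26·(-1) = 27, t = -1 − 26·2 = -53  (check: 593·27 + 302·(-53) = 5)
  q = 2: r = 1, s = -1 − 2·27 = -55, t = 2 − 2·(-53) = 108  (check: 593·(-55) + 302·108 = 1)
The row with r = 1 (the gcd) gives the Bezout coefficients s = -55, t = 108.
Result: 593 · (-55) + 302 · (108) = 1.

gcd(593, 302) = 1; s = -55, t = 108 (check: 593·(-55) + 302·108 = 1).


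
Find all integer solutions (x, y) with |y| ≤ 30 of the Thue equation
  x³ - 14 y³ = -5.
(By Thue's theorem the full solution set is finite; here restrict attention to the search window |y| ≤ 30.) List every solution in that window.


The equation is x³ - 14y³ = -5. For fixed y, x³ = 14·y³ − 5, so a solution requires the RHS to be a perfect cube.
Strategy: iterate y from -30 to 30, compute RHS = 14·y³ − 5, and check whether it is a (positive or negative) perfect cube.
Check small values of y:
  y = 0: RHS = -5 is not a perfect cube.
  y = 1: RHS = 9 is not a perfect cube.
  y = -1: RHS = -19 is not a perfect cube.
  y = 2: RHS = 107 is not a perfect cube.
  y = -2: RHS = -117 is not a perfect cube.
  y = 3: RHS = 373 is not a perfect cube.
  y = -3: RHS = -383 is not a perfect cube.
Continuing the search up to |y| = 30 finds no solutions either.
No (x, y) in the scanned range satisfies the equation.

No integer solutions with |y| ≤ 30.


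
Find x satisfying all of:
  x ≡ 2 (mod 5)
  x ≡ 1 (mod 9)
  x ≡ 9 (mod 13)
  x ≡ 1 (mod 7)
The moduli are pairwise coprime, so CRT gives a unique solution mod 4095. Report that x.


Product of moduli M = 5 · 9 · 13 · 7 = 4095.
Merge one congruence at a time:
  Start: x ≡ 2 (mod 5).
  Combine with x ≡ 1 (mod 9); new modulus lcm = 45.
    Write x = 2 + 5·t and substitute into x ≡ 1 (mod 9): 5·t ≡ 1 − 2 = -1 (mod 9).
    Reduce coefficients mod 9: 5·t ≡ 8 (mod 9).
    The inverse of 5 mod 9 is 2 (since 5·2 = 10 = 1·9 + 1), so t ≡ 2·8 = 16 ≡ 7 (mod 9).
    Then x = 2 + 5·7 = 37, valid modulo lcm(5, 9) = 45: x ≡ 37 (mod 45).
  Combine with x ≡ 9 (mod 13); new modulus lcm = 585.
    Write x = 37 + 45·t and substitute into x ≡ 9 (mod 13): 45·t ≡ 9 − 37 = -28 (mod 13).
    Reduce coefficients mod 13: 6·t ≡ 11 (mod 13).
    The inverse of 6 mod 13 is 11 (since 6·11 = 66 = 5·13 + 1), so t ≡ 11·11 = 121 ≡ 4 (mod 13).
    Then x = 37 + 45·4 = 217, valid modulo lcm(45, 13) = 585: x ≡ 217 (mod 585).
  Combine with x ≡ 1 (mod 7); new modulus lcm = 4095.
    Write x = 217 + 585·t and substitute into x ≡ 1 (mod 7): 585·t ≡ 1 − 217 = -216 (mod 7).
    Reduce coefficients mod 7: 4·t ≡ 1 (mod 7).
    The inverse of 4 mod 7 is 2 (since 4·2 = 8 = 1·7 + 1), so t ≡ 2·1 = 2 ≡ 2 (mod 7).
    Then x = 217 + 585·2 = 1387, valid modulo lcm(585, 7) = 4095: x ≡ 1387 (mod 4095).
Verify against each original: 1387 mod 5 = 2, 1387 mod 9 = 1, 1387 mod 13 = 9, 1387 mod 7 = 1.

x ≡ 1387 (mod 4095).


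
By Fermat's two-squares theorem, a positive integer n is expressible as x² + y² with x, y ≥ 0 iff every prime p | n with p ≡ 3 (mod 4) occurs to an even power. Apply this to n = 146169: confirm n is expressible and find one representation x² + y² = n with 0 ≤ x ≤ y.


Step 1: Factor n = 146169 = 3^2 · 109 · 149.
Step 2: Check the mod-4 condition on each prime factor: 3 ≡ 3 (mod 4), exponent 2 (must be even); 109 ≡ 1 (mod 4), exponent 1; 149 ≡ 1 (mod 4), exponent 1.
All primes ≡ 3 (mod 4) appear to even exponent (or don't appear), so by the two-squares theorem n IS expressible as a sum of two squares.
Step 3: Build a representation. Group n = k² · m with k = 3 and m = 109 · 149 = 16241 (a product of primes ≡ 1 (mod 4)); a representation of m scales to one of n via (k·x)² + (k·y)² = k²(x² + y²). Each prime p ≡ 1 (mod 4) is itself a sum of two squares; find a² by testing p − a² for a perfect square:
  109: 109 − 1² = 108, 109 − 2² = 105, 109 − 3² = 100 = 10² ⇒ 109 = 3² + 10².
  149: 149 − 1² = 148, 149 − 2² = 145, 149 − 3² = 140, 149 − 4² = 133, 149 − 5² = 124, 149 − 6² = 113, 149 − 7² = 100 = 10² ⇒ 149 = 7² + 10².
  Combine using the Brahmagupta–Fibonacci identity (a² + b²)(c² + d²) = (ac − bd)² + (ad + bc)² = (ac + bd)² + (ad − bc)²:
  109 · 149 = 16241: from (3² + 10²)(7² + 10²), take (3·7 − 10·10, 3·10 + 10·7) = (21 − 100, 30 + 70) = (-79, 100); dropping signs (only squares matter) gives (79, 100); check 79² + 100² = 6241 + 10000 = 16241 ✓.
  Scale by k = 3: (3·79, 3·100) = (237, 300).
Step 4: Order so x ≤ y and verify: 237² + 300² = 56169 + 90000 = 146169 = n. ✓

n = 146169 = 237² + 300² (one valid representation with x ≤ y).


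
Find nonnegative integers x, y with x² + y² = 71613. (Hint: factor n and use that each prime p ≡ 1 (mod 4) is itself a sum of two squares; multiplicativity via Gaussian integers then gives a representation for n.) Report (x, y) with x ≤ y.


Step 1: Factor n = 71613 = 3^2 · 73 · 109.
Step 2: Check the mod-4 condition on each prime factor: 3 ≡ 3 (mod 4), exponent 2 (must be even); 73 ≡ 1 (mod 4), exponent 1; 109 ≡ 1 (mod 4), exponent 1.
All primes ≡ 3 (mod 4) appear to even exponent (or don't appear), so by the two-squares theorem n IS expressible as a sum of two squares.
Step 3: Build a representation. Group n = k² · m with k = 3 and m = 73 · 109 = 7957 (a product of primes ≡ 1 (mod 4)); a representation of m scales to one of n via (k·x)² + (k·y)² = k²(x² + y²). Each prime p ≡ 1 (mod 4) is itself a sum of two squares; find a² by testing p − a² for a perfect square:
  73: 73 − 1² = 72, 73 − 2² = 69, 73 − 3² = 64 = 8² ⇒ 73 = 3² + 8².
  109: 109 − 1² = 108, 109 − 2² = 105, 109 − 3² = 100 = 10² ⇒ 109 = 3² + 10².
  Combine using the Brahmagupta–Fibonacci identity (a² + b²)(c² + d²) = (ac − bd)² + (ad + bc)² = (ac + bd)² + (ad − bc)²:
  73 · 109 = 7957: from (3² + 8²)(3² + 10²), take (3·3 − 8·10, 3·10 + 8·3) = (9 − 80, 30 + 24) = (-71, 54); dropping signs (only squares matter) gives (71, 54); check 71² + 54² = 5041 + 2916 = 7957 ✓.
  Scale by k = 3: (3·71, 3·54) = (213, 162).
Step 4: Order so x ≤ y and verify: 162² + 213² = 26244 + 45369 = 71613 = n. ✓

n = 71613 = 162² + 213² (one valid representation with x ≤ y).


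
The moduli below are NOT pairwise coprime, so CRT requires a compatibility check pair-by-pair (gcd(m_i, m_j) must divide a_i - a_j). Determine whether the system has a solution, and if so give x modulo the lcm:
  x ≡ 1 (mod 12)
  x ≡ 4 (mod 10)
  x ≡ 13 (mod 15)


Moduli 12, 10, 15 are not pairwise coprime, so CRT works modulo lcm(m_i) when all pairwise compatibility conditions hold.
Pairwise compatibility: gcd(m_i, m_j) must divide a_i - a_j for every pair.
Merge one congruence at a time:
  Start: x ≡ 1 (mod 12).
  Combine with x ≡ 4 (mod 10): gcd(12, 10) = 2, and 4 - 1 = 3 is NOT divisible by 2.
    ⇒ system is inconsistent (no integer solution).

No solution (the system is inconsistent).


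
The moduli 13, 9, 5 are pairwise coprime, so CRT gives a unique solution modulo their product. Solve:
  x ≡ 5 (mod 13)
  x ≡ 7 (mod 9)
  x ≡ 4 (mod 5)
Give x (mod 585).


Moduli 13, 9, 5 are pairwise coprime; by CRT there is a unique solution modulo M = 13 · 9 · 5 = 585.
Solve pairwise, accumulating the modulus:
  Start with x ≡ 5 (mod 13).
  Combine with x ≡ 7 (mod 9): since gcd(13, 9) = 1, we get a unique residue mod 117.
    Write x = 5 + 13·t and substitute into x ≡ 7 (mod 9): 13·t ≡ 7 − 5 = 2 (mod 9).
    Reduce coefficients mod 9: 4·t ≡ 2 (mod 9).
    The inverse of 4 mod 9 is 7 (since 4·7 = 28 = 3·9 + 1), so t ≡ 7·2 = 14 ≡ 5 (mod 9).
    Then x = 5 + 13·5 = 70, valid modulo lcm(13, 9) = 117: x ≡ 70 (mod 117).
  Combine with x ≡ 4 (mod 5): since gcd(117, 5) = 1, we get a unique residue mod 585.
    Write x = 70 + 117·t and substitute into x ≡ 4 (mod 5): 117·t ≡ 4 − 70 = -66 (mod 5).
    Reduce coefficients mod 5: 2·t ≡ 4 (mod 5).
    The inverse of 2 mod 5 is 3 (since 2·3 = 6 = 1·5 + 1), so t ≡ 3·4 = 12 ≡ 2 (mod 5).
    Then x = 70 + 117·2 = 304, valid modulo lcm(117, 5) = 585: x ≡ 304 (mod 585).
Verify: 304 mod 13 = 5 ✓, 304 mod 9 = 7 ✓, 304 mod 5 = 4 ✓.

x ≡ 304 (mod 585).


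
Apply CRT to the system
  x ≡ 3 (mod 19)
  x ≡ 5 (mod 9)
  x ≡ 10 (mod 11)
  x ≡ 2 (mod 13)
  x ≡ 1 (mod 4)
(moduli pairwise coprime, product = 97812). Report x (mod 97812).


Product of moduli M = 19 · 9 · 11 · 13 · 4 = 97812.
Merge one congruence at a time:
  Start: x ≡ 3 (mod 19).
  Combine with x ≡ 5 (mod 9); new modulus lcm = 171.
    Write x = 3 + 19·t and substitute into x ≡ 5 (mod 9): 19·t ≡ 5 − 3 = 2 (mod 9).
    Reduce coefficients mod 9: 1·t ≡ 2 (mod 9).
    So t ≡ 2 (mod 9).
    Then x = 3 + 19·2 = 41, valid modulo lcm(19, 9) = 171: x ≡ 41 (mod 171).
  Combine with x ≡ 10 (mod 11); new modulus lcm = 1881.
    Write x = 41 + 171·t and substitute into x ≡ 10 (mod 11): 171·t ≡ 10 − 41 = -31 (mod 11).
    Reduce coefficients mod 11: 6·t ≡ 2 (mod 11).
    The inverse of 6 mod 11 is 2 (since 6·2 = 12 = 1·11 + 1), so t ≡ 2·2 = 4 ≡ 4 (mod 11).
    Then x = 41 + 171·4 = 725, valid modulo lcm(171, 11) = 1881: x ≡ 725 (mod 1881).
  Combine with x ≡ 2 (mod 13); new modulus lcm = 24453.
    Write x = 725 + 1881·t and substitute into x ≡ 2 (mod 13): 1881·t ≡ 2 − 725 = -723 (mod 13).
    Reduce coefficients mod 13: 9·t ≡ 5 (mod 13).
    The inverse of 9 mod 13 is 3 (since 9·3 = 27 = 2·13 + 1), so t ≡ 3·5 = 15 ≡ 2 (mod 13).
    Then x = 725 + 1881·2 = 4487, valid modulo lcm(1881, 13) = 24453: x ≡ 4487 (mod 24453).
  Combine with x ≡ 1 (mod 4); new modulus lcm = 97812.
    Write x = 4487 + 24453·t and substitute into x ≡ 1 (mod 4): 24453·t ≡ 1 − 4487 = -4486 (mod 4).
    Reduce coefficients mod 4: 1·t ≡ 2 (mod 4).
    So t ≡ 2 (mod 4).
    Then x = 4487 + 24453·2 = 53393, valid modulo lcm(24453, 4) = 97812: x ≡ 53393 (mod 97812).
Verify against each original: 53393 mod 19 = 3, 53393 mod 9 = 5, 53393 mod 11 = 10, 53393 mod 13 = 2, 53393 mod 4 = 1.

x ≡ 53393 (mod 97812).


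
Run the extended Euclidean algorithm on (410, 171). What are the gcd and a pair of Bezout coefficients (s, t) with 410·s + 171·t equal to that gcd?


Euclidean algorithm on (410, 171) — divide until remainder is 0:
  410 = 2 · 171 + 68
  171 = 2 · 68 + 35
  68 = 1 · 35 + 33
  35 = 1 · 33 + 2
  33 = 16 · 2 + 1
  2 = 2 · 1 + 0
gcd(410, 171) = 1.
Track Bezout coefficients alongside the remainders: start with r₀ = 410 = a·1 + b·0 (s = 1, t = 0) and r₁ = 171 = a·0 + b·1 (s = 0, t = 1); each new remainder r_{k+1} = r_{k-1} − q_k·r_k inherits s_{k+1} = s_{k-1} − q_k·s_k, t_{k+1} = t_{k-1} − q_k·t_k, so r_k = a·s_k + b·t_k at every step:
  q = 2: r = 68, s = 1 − 2·0 = 1, t = 0 − 2·1 = -2  (check: 410·1 + 171·(-2) = 68)
  q = 2: r = 35, s = 0 − 2·1 = -2, t = 1 − 2·(-2) = 5  (check: 410·(-2) + 171·5 = 35)
  q = 1: r = 33, s = 1 − 1·(-2) = 3, t = -2 − 1·5 = -7  (check: 410·3 + 171·(-7) = 33)
  q = 1: r = 2, s = -2 − 1·3 = -5, t = 5 − 1·(-7) = 12  (check: 410·(-5) + 171·12 = 2)
  q = 16: r = 1, s = 3 − 16·(-5) = 83, t = -7 − 16·12 = -199  (check: 410·83 + 171·(-199) = 1)
The row with r = 1 (the gcd) gives the Bezout coefficients s = 83, t = -199.
Result: 410 · (83) + 171 · (-199) = 1.

gcd(410, 171) = 1; s = 83, t = -199 (check: 410·83 + 171·(-199) = 1).


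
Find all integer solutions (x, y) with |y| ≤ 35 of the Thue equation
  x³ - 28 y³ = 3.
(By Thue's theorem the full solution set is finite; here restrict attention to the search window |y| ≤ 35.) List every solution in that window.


The equation is x³ - 28y³ = 3. For fixed y, x³ = 28·y³ + 3, so a solution requires the RHS to be a perfect cube.
Strategy: iterate y from -35 to 35, compute RHS = 28·y³ + 3, and check whether it is a (positive or negative) perfect cube.
Check small values of y:
  y = 0: RHS = 3 is not a perfect cube.
  y = 1: RHS = 31 is not a perfect cube.
  y = -1: RHS = -25 is not a perfect cube.
  y = 2: RHS = 227 is not a perfect cube.
  y = -2: RHS = -221 is not a perfect cube.
  y = 3: RHS = 759 is not a perfect cube.
  y = -3: RHS = -753 is not a perfect cube.
Continuing the search up to |y| = 35 finds no solutions either.
No (x, y) in the scanned range satisfies the equation.

No integer solutions with |y| ≤ 35.


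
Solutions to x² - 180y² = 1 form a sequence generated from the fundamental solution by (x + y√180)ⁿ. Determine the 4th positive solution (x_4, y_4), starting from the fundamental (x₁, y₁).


Step 1: Find the fundamental solution (x₁, y₁) of x² - 180y² = 1.
  Expand √180 as a continued fraction. a₀ = ⌊√180⌋ = 13; iterate m_{k+1} = d_k·a_k − m_k, d_{k+1} = (180 − m_{k+1}²)/d_k, a_{k+1} = ⌊(a₀ + m_{k+1})/d_{k+1}⌋ (starting m₀ = 0, d₀ = 1), with convergents p_k = a_k·p_{k-1} + p_{k-2}, q_k = a_k·q_{k-1} + q_{k-2} (p₋₁ = 1, q₋₁ = 0):
  k = 0: a₀ = 13; p₀/q₀ = 13/1; p₀² − 180·q₀² = 169 − 180 = -11.
  k = 1: m = 13, d = 11, a = ⌊(13 + 13)/11⌋ = 2; p/q = (2·13 + 1)/(2·1 + 0) = 27/2; p² − 180·q² = 729 − 720 = 9.
  k = 2: m = 9, d = 9, a = ⌊(13 + 9)/9⌋ = 2; p/q = (2·27 + 13)/(2·2 + 1) = 67/5; p² − 180·q² = 4489 − 4500 = -11.
  k = 3: m = 9, d = 11, a = ⌊(13 + 9)/11⌋ = 2; p/q = (2·67 + 27)/(2·5 + 2) = 161/12; p² − 180·q² = 25921 − 25920 = 1.
  The first convergent with p² − 180·q² = 1 gives the fundamental solution (x₁, y₁) = (161, 12).
Step 2: Apply the recurrence (x_{n+1}, y_{n+1}) = (x₁x_n + 180y₁y_n, x₁y_n + y₁x_n) repeatedly.
  From (x_1, y_1) = (161, 12): x_2 = 161·161 + 180·12·12 = 51841; y_2 = 161·12 + 12·161 = 3864.
  From (x_2, y_2) = (51841, 3864): x_3 = 161·51841 + 180·12·3864 = 16692641; y_3 = 161·3864 + 12·51841 = 1244196.
  From (x_3, y_3) = (16692641, 1244196): x_4 = 161·16692641 + 180·12·1244196 = 5374978561; y_4 = 161·1244196 + 12·16692641 = 400627248.
Step 3: Verify x_4² - 180·y_4² = 28890394531209630721 - 28890394531209630720 = 1 (should be 1). ✓

(x_1, y_1) = (161, 12); (x_4, y_4) = (5374978561, 400627248).
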